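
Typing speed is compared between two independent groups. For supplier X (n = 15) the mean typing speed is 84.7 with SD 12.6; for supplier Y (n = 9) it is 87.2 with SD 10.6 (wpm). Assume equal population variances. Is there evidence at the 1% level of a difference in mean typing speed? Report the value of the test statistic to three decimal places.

Let group 1 = supplier X, group 2 = supplier Y. H0: μ_1 = μ_2; H1: μ_1 ≠ μ_2 (two-sample pooled-variance t-test, two-sided).
s_p² = [(15−1)·12.6² + (9−1)·10.6²]/(15+9−2) = 141.887
t = (84.7 − 87.2)/√[141.887·(1/15 + 1/9)] = -0.498
df = n₁ + n₂ − 2 = 22
Two-sided p-value ≈ 0.624
Since p ≈ 0.624 > α = 0.01, fail to reject H0; the data do not provide sufficient evidence against H0.

-0.498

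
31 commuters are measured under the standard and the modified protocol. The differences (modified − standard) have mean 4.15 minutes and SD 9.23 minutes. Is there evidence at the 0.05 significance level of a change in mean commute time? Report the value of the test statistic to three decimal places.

H0: μ_d = 0; H1: μ_d ≠ 0 (paired t-test on the differences, two-sided).
t = d̄/(s_d/√n) = 4.15/(9.23/√31) = 2.503
df = n − 1 = 30
Two-sided p-value ≈ 0.0180
Since p ≈ 0.0180 < α = 0.05, reject H0; the data support H1.

2.503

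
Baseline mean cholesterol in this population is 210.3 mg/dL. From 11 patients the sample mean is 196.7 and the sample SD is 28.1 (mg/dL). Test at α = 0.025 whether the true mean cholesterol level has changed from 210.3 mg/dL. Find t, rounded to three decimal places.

-1.605

H0: μ = 210.3; H1: μ ≠ 210.3 (one-sample t-test, two-sided).
t = (x̄ − μ₀)/(s/√n) = (196.7 − 210.3)/(28.1/√11) = -1.605
df = n − 1 = 10
Two-sided p-value ≈ 0.140
Since p ≈ 0.140 > α = 0.025, fail to reject H0; the evidence is not statistically significant.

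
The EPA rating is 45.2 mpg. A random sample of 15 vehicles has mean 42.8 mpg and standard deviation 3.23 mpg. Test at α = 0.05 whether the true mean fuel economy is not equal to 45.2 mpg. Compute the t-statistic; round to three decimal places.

-2.878

H0: μ = 45.2; H1: μ ≠ 45.2 (one-sample t-test, two-sided).
t = (x̄ − μ₀)/(s/√n) = (42.8 − 45.2)/(3.23/√15) = -2.878
df = n − 1 = 14
Two-sided p-value ≈ 0.012
Since p ≈ 0.012 < α = 0.05, reject H0; the evidence is statistically significant.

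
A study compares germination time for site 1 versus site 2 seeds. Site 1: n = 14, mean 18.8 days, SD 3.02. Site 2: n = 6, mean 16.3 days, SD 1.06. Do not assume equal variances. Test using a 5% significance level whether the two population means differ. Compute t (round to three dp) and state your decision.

Let group 1 = site 1, group 2 = site 2. H0: μ_1 = μ_2; H1: μ_1 ≠ μ_2 (Welch's two-sample t-test, two-sided).
t = (x̄_1 − x̄_2)/√(s_1²/n_1 + s_2²/n_2) = (18.8 − 16.3)/√(3.02²/14 + 1.06²/6) = 2.730
Welch–Satterthwaite df ≈ 17.74
Two-sided p-value ≈ 0.0139
Since p ≈ 0.0139 < α = 0.05, reject H0; the data support H1.

t = 2.730; reject H0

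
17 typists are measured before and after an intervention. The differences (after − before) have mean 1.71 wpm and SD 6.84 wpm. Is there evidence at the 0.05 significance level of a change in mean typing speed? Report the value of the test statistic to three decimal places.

H0: μ_d = 0; H1: μ_d ≠ 0 (paired t-test on the differences, two-sided).
t = d̄/(s_d/√n) = 1.71/(6.84/√17) = 1.031
df = n − 1 = 16
Two-sided p-value ≈ 0.3180
Since p ≈ 0.3180 > α = 0.05, fail to reject H0; the data do not provide sufficient evidence against H0.

1.031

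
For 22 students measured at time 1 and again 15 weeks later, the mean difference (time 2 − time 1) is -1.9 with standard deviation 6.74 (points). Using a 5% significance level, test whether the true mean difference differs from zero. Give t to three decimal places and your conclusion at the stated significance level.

H0: μ_d = 0; H1: μ_d ≠ 0 (paired t-test on the differences, two-sided).
t = d̄/(s_d/√n) = -1.9/(6.74/√22) = -1.322
df = n − 1 = 21
Two-sided p-value ≈ 0.200
Since p ≈ 0.200 > α = 0.05, fail to reject H0; the evidence is not statistically significant.

t = -1.322; fail to reject H0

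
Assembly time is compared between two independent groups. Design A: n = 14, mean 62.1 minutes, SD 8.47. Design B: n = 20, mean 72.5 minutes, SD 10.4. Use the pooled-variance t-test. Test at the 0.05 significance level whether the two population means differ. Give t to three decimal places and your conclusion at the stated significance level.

Let group 1 = design A, group 2 = design B. H0: μ_1 = μ_2; H1: μ_1 ≠ μ_2 (two-sample pooled-variance t-test, two-sided).
s_p² = [(14−1)·8.47² + (20−1)·10.4²]/(14+20−2) = 93.3647
t = (62.1 − 72.5)/√[93.3647·(1/14 + 1/20)] = -3.089
df = n₁ + n₂ − 2 = 32
Two-sided p-value ≈ 0.004
Since p ≈ 0.004 < α = 0.05, reject H0; the evidence is statistically significant.

t = -3.089; reject H0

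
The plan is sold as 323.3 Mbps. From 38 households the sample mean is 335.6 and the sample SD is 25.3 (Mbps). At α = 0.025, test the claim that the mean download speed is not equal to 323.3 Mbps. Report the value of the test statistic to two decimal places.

H0: μ = 323.3; H1: μ ≠ 323.3 (one-sample t-test, two-sided).
t = (x̄ − μ₀)/(s/√n) = (335.6 − 323.3)/(25.3/√38) = 3.00
df = n − 1 = 37
Two-sided p-value ≈ 0.0048
Since p ≈ 0.0048 < α = 0.025, reject H0; the evidence is statistically significant.

3.00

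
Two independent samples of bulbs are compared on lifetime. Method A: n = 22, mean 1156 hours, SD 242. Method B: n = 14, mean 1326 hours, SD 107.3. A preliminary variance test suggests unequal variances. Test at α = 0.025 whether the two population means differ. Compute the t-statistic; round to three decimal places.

-2.880

Let group 1 = method A, group 2 = method B. H0: μ_1 = μ_2; H1: μ_1 ≠ μ_2 (Welch's two-sample t-test, two-sided).
t = (x̄_1 − x̄_2)/√(s_1²/n_1 + s_2²/n_2) = (1156 − 1326)/√(242²/22 + 107.3²/14) = -2.880
Welch–Satterthwaite df ≈ 31.17
Two-sided p-value ≈ 0.007
Since p ≈ 0.007 < α = 0.025, reject H0; the data support H1.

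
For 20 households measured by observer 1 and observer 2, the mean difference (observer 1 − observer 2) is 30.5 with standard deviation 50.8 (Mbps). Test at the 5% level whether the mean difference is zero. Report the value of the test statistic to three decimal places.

H0: μ_d = 0; H1: μ_d ≠ 0 (paired t-test on the differences, two-sided).
t = d̄/(s_d/√n) = 30.5/(50.8/√20) = 2.685
df = n − 1 = 19
Two-sided p-value ≈ 0.015
Since p ≈ 0.015 < α = 0.05, reject H0; the evidence is statistically significant.

2.685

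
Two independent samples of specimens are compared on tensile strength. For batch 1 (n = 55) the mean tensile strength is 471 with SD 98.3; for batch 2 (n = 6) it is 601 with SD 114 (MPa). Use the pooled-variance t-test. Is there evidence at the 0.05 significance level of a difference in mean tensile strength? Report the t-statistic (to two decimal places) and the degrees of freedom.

Let group 1 = batch 1, group 2 = batch 2. H0: μ_1 = μ_2; H1: μ_1 ≠ μ_2 (two-sample pooled-variance t-test, two-sided).
s_p² = [(55−1)·98.3² + (6−1)·114²]/(55+6−2) = 9945.36
t = (471 − 601)/√[9945.36·(1/55 + 1/6)] = -3.03
df = n₁ + n₂ − 2 = 59
Two-sided p-value ≈ 0.0036
Since p ≈ 0.0036 < α = 0.05, reject H0; the evidence is statistically significant.

t = -3.03, df = 59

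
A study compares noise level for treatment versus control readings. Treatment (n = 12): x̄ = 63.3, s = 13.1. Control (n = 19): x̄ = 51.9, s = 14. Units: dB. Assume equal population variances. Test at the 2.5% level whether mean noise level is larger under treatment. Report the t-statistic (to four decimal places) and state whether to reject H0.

Let group 1 = treatment, group 2 = control. H0: μ_1 = μ_2; H1: μ_1 > μ_2 (two-sample pooled-variance t-test, right-tailed).
s_p² = [(12−1)·13.1² + (19−1)·14²]/(12+19−2) = 186.749
t = (63.3 − 51.9)/√[186.749·(1/12 + 1/19)] = 2.2624
df = n₁ + n₂ − 2 = 29
p-value = P(T ≥ 2.2624) ≈ 0.016
Since p ≈ 0.016 < α = 0.025, reject H0; the data support H1.

t = 2.2624; reject H0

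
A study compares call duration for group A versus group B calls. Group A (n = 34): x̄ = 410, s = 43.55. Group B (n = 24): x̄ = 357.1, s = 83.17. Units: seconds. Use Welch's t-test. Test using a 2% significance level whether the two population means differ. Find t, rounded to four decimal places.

Let group 1 = group A, group 2 = group B. H0: μ_1 = μ_2; H1: μ_1 ≠ μ_2 (Welch's two-sample t-test, two-sided).
t = (x̄_1 − x̄_2)/√(s_1²/n_1 + s_2²/n_2) = (410 − 357.1)/√(43.55²/34 + 83.17²/24) = 2.8522
Welch–Satterthwaite df ≈ 31.93
Two-sided p-value ≈ 0.008
Since p ≈ 0.008 < α = 0.02, reject H0; the data support H1.

2.8522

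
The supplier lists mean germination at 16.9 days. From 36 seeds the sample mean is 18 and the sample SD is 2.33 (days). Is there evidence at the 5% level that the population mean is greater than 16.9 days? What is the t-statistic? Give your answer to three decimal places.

2.833

H0: μ = 16.9; H1: μ > 16.9 (one-sample t-test, right-tailed).
t = (x̄ − μ₀)/(s/√n) = (18 − 16.9)/(2.33/√36) = 2.833
df = n − 1 = 35
p-value = P(T ≥ 2.833) ≈ 0.004
Since p ≈ 0.004 < α = 0.05, reject H0; the evidence is statistically significant.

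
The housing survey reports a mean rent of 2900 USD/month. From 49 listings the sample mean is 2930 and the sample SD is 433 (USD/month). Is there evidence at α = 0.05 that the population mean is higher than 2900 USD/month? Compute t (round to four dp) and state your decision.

t = 0.4850; fail to reject H0

H0: μ = 2900; H1: μ > 2900 (one-sample t-test, right-tailed).
t = (x̄ − μ₀)/(s/√n) = (2930 − 2900)/(433/√49) = 0.4850
df = n − 1 = 48
p-value = P(T ≥ 0.4850) ≈ 0.3149
Since p ≈ 0.3149 > α = 0.05, fail to reject H0; the data do not provide sufficient evidence against H0.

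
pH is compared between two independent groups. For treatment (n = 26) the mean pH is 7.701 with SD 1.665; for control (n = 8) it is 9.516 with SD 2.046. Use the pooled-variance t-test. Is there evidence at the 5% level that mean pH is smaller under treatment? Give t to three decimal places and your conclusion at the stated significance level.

t = -2.557; reject H0

Let group 1 = treatment, group 2 = control. H0: μ_1 = μ_2; H1: μ_1 < μ_2 (two-sample pooled-variance t-test, left-tailed).
s_p² = [(26−1)·1.665² + (8−1)·2.046²]/(26+8−2) = 3.08151
t = (7.701 − 9.516)/√[3.08151·(1/26 + 1/8)] = -2.557
df = n₁ + n₂ − 2 = 32
p-value = P(T ≤ -2.557) ≈ 0.008
Since p ≈ 0.008 < α = 0.05, reject H0; the evidence is statistically significant.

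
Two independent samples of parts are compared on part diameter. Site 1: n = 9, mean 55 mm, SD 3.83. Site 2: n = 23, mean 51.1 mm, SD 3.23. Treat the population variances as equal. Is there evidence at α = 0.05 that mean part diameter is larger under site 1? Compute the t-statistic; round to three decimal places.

2.917

Let group 1 = site 1, group 2 = site 2. H0: μ_1 = μ_2; H1: μ_1 > μ_2 (two-sample pooled-variance t-test, right-tailed).
s_p² = [(9−1)·3.83² + (23−1)·3.23²]/(9+23−2) = 11.5625
t = (55 − 51.1)/√[11.5625·(1/9 + 1/23)] = 2.917
df = n₁ + n₂ − 2 = 30
p-value = P(T ≥ 2.917) ≈ 0.0033
Since p ≈ 0.0033 < α = 0.05, reject H0; the data support H1.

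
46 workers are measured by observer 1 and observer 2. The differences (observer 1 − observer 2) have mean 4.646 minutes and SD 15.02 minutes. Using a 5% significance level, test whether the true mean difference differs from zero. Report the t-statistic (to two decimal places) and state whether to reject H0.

t = 2.10; reject H0

H0: μ_d = 0; H1: μ_d ≠ 0 (paired t-test on the differences, two-sided).
t = d̄/(s_d/√n) = 4.646/(15.02/√46) = 2.10
df = n − 1 = 45
Two-sided p-value ≈ 0.0416
Since p ≈ 0.0416 < α = 0.05, reject H0; the evidence is statistically significant.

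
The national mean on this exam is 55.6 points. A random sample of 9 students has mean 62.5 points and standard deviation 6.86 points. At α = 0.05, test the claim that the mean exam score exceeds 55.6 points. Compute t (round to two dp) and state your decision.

H0: μ = 55.6; H1: μ > 55.6 (one-sample t-test, right-tailed).
t = (x̄ − μ₀)/(s/√n) = (62.5 − 55.6)/(6.86/√9) = 3.02
df = n − 1 = 8
p-value = P(T ≥ 3.02) ≈ 0.008
Since p ≈ 0.008 < α = 0.05, reject H0; the evidence is statistically significant.

t = 3.02; reject H0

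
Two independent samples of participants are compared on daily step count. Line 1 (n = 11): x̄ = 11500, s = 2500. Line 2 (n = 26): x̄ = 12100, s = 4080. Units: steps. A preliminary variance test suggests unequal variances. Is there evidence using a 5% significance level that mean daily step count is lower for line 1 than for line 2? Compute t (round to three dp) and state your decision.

t = -0.546; fail to reject H0

Let group 1 = line 1, group 2 = line 2. H0: μ_1 = μ_2; H1: μ_1 < μ_2 (Welch's two-sample t-test, left-tailed).
t = (x̄_1 − x̄_2)/√(s_1²/n_1 + s_2²/n_2) = (11500 − 12100)/√(2500²/11 + 4080²/26) = -0.546
Welch–Satterthwaite df ≈ 30.00
p-value = P(T ≤ -0.546) ≈ 0.2946
Since p ≈ 0.2946 > α = 0.05, fail to reject H0; the evidence is not statistically significant.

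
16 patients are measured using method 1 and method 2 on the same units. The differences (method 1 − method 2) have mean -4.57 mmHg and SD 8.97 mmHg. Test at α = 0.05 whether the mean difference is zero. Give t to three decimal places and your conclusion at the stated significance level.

t = -2.038; fail to reject H0

H0: μ_d = 0; H1: μ_d ≠ 0 (paired t-test on the differences, two-sided).
t = d̄/(s_d/√n) = -4.57/(8.97/√16) = -2.038
df = n − 1 = 15
Two-sided p-value ≈ 0.0596
Since p ≈ 0.0596 > α = 0.05, fail to reject H0; the data do not provide sufficient evidence against H0.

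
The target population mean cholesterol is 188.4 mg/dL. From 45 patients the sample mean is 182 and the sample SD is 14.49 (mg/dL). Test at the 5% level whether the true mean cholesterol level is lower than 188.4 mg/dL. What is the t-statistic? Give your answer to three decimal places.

-2.963

H0: μ = 188.4; H1: μ < 188.4 (one-sample t-test, left-tailed).
t = (x̄ − μ₀)/(s/√n) = (182 − 188.4)/(14.49/√45) = -2.963
df = n − 1 = 44
p-value = P(T ≤ -2.963) ≈ 0.002
Since p ≈ 0.002 < α = 0.05, reject H0; the evidence is statistically significant.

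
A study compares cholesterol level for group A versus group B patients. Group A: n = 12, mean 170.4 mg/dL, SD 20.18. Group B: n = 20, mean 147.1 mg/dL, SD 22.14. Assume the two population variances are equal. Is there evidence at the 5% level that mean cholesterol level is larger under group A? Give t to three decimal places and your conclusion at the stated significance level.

t = 2.976; reject H0

Let group 1 = group A, group 2 = group B. H0: μ_1 = μ_2; H1: μ_1 > μ_2 (two-sample pooled-variance t-test, right-tailed).
s_p² = [(12−1)·20.18² + (20−1)·22.14²]/(12+20−2) = 459.766
t = (170.4 − 147.1)/√[459.766·(1/12 + 1/20)] = 2.976
df = n₁ + n₂ − 2 = 30
p-value = P(T ≥ 2.976) ≈ 0.0029
Since p ≈ 0.0029 < α = 0.05, reject H0; the evidence is statistically significant.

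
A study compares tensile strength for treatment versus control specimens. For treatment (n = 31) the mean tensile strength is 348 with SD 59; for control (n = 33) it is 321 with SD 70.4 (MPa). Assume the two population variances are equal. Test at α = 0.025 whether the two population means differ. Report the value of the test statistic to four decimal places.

1.6573

Let group 1 = treatment, group 2 = control. H0: μ_1 = μ_2; H1: μ_1 ≠ μ_2 (two-sample pooled-variance t-test, two-sided).
s_p² = [(31−1)·59² + (33−1)·70.4²]/(31+33−2) = 4242.37
t = (348 − 321)/√[4242.37·(1/31 + 1/33)] = 1.6573
df = n₁ + n₂ − 2 = 62
Two-sided p-value ≈ 0.103
Since p ≈ 0.103 > α = 0.025, fail to reject H0; the data do not provide sufficient evidence against H0.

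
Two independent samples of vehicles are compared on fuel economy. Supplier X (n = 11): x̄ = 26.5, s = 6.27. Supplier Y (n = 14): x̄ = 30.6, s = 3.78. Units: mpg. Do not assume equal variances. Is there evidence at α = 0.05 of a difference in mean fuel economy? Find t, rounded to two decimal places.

-1.91

Let group 1 = supplier X, group 2 = supplier Y. H0: μ_1 = μ_2; H1: μ_1 ≠ μ_2 (Welch's two-sample t-test, two-sided).
t = (x̄_1 − x̄_2)/√(s_1²/n_1 + s_2²/n_2) = (26.5 − 30.6)/√(6.27²/11 + 3.78²/14) = -1.91
Welch–Satterthwaite df ≈ 15.55
Two-sided p-value ≈ 0.074
Since p ≈ 0.074 > α = 0.05, fail to reject H0; the evidence is not statistically significant.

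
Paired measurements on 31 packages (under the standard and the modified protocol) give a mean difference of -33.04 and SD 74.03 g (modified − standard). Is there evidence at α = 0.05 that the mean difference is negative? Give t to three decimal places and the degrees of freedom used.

t = -2.485, df = 30

H0: μ_d = 0; H1: μ_d < 0 (paired t-test on the differences, left-tailed).
t = d̄/(s_d/√n) = -33.04/(74.03/√31) = -2.485
df = n − 1 = 30
p-value = P(T ≤ -2.485) ≈ 0.009
Since p ≈ 0.009 < α = 0.05, reject H0; the evidence is statistically significant.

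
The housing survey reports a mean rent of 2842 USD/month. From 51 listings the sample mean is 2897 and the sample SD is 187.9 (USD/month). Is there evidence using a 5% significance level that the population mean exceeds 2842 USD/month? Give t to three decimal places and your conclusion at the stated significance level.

t = 2.090; reject H0

H0: μ = 2842; H1: μ > 2842 (one-sample t-test, right-tailed).
t = (x̄ − μ₀)/(s/√n) = (2897 − 2842)/(187.9/√51) = 2.090
df = n − 1 = 50
p-value = P(T ≥ 2.090) ≈ 0.021
Since p ≈ 0.021 < α = 0.05, reject H0; the evidence is statistically significant.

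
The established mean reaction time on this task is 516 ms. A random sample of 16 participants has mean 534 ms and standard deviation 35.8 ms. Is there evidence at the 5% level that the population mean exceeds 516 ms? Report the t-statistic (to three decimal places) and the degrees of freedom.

t = 2.011, df = 15

H0: μ = 516; H1: μ > 516 (one-sample t-test, right-tailed).
t = (x̄ − μ₀)/(s/√n) = (534 − 516)/(35.8/√16) = 2.011
df = n − 1 = 15
p-value = P(T ≥ 2.011) ≈ 0.0313
Since p ≈ 0.0313 < α = 0.05, reject H0; the evidence is statistically significant.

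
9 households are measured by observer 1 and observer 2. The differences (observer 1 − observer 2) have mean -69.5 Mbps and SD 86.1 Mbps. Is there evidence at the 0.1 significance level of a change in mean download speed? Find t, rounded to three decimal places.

H0: μ_d = 0; H1: μ_d ≠ 0 (paired t-test on the differences, two-sided).
t = d̄/(s_d/√n) = -69.5/(86.1/√9) = -2.422
df = n − 1 = 8
Two-sided p-value ≈ 0.0417
Since p ≈ 0.0417 < α = 0.1, reject H0; the data support H1.

-2.422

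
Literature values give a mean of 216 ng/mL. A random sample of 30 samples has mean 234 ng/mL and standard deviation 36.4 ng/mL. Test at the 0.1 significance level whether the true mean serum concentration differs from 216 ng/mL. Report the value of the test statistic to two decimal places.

H0: μ = 216; H1: μ ≠ 216 (one-sample t-test, two-sided).
t = (x̄ − μ₀)/(s/√n) = (234 − 216)/(36.4/√30) = 2.71
df = n − 1 = 29
Two-sided p-value ≈ 0.011
Since p ≈ 0.011 < α = 0.1, reject H0; the evidence is statistically significant.

2.71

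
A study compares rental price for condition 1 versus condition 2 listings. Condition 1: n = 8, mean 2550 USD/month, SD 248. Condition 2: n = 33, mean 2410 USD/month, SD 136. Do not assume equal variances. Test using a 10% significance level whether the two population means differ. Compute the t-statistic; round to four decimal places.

1.5415

Let group 1 = condition 1, group 2 = condition 2. H0: μ_1 = μ_2; H1: μ_1 ≠ μ_2 (Welch's two-sample t-test, two-sided).
t = (x̄_1 − x̄_2)/√(s_1²/n_1 + s_2²/n_2) = (2550 − 2410)/√(248²/8 + 136²/33) = 1.5415
Welch–Satterthwaite df ≈ 8.05
Two-sided p-value ≈ 0.162
Since p ≈ 0.162 > α = 0.1, fail to reject H0; the data do not provide sufficient evidence against H0.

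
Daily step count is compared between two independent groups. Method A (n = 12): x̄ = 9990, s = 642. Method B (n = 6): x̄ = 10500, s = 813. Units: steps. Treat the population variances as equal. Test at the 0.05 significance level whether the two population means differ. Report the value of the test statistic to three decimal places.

-1.457

Let group 1 = method A, group 2 = method B. H0: μ_1 = μ_2; H1: μ_1 ≠ μ_2 (two-sample pooled-variance t-test, two-sided).
s_p² = [(12−1)·642² + (6−1)·813²]/(12+6−2) = 489916
t = (9990 − 10500)/√[489916·(1/12 + 1/6)] = -1.457
df = n₁ + n₂ − 2 = 16
Two-sided p-value ≈ 0.1644
Since p ≈ 0.1644 > α = 0.05, fail to reject H0; the evidence is not statistically significant.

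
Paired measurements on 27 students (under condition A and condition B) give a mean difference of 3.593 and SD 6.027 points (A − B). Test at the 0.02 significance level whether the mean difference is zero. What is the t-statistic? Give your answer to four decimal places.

3.0977

H0: μ_d = 0; H1: μ_d ≠ 0 (paired t-test on the differences, two-sided).
t = d̄/(s_d/√n) = 3.593/(6.027/√27) = 3.0977
df = n − 1 = 26
Two-sided p-value ≈ 0.005
Since p ≈ 0.005 < α = 0.02, reject H0; the data support H1.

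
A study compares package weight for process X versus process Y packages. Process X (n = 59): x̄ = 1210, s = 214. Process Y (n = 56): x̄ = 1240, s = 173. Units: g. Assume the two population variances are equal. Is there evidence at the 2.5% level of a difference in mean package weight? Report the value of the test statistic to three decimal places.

Let group 1 = process X, group 2 = process Y. H0: μ_1 = μ_2; H1: μ_1 ≠ μ_2 (two-sample pooled-variance t-test, two-sided).
s_p² = [(59−1)·214² + (56−1)·173²]/(59+56−2) = 38073.1
t = (1210 − 1240)/√[38073.1·(1/59 + 1/56)] = -0.824
df = n₁ + n₂ − 2 = 113
Two-sided p-value ≈ 0.412
Since p ≈ 0.412 > α = 0.025, fail to reject H0; the data do not provide sufficient evidence against H0.

-0.824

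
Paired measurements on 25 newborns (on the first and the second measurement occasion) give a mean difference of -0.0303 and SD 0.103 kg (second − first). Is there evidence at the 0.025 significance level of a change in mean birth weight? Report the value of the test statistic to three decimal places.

H0: μ_d = 0; H1: μ_d ≠ 0 (paired t-test on the differences, two-sided).
t = d̄/(s_d/√n) = -0.0303/(0.103/√25) = -1.471
df = n − 1 = 24
Two-sided p-value ≈ 0.1543
Since p ≈ 0.1543 > α = 0.025, fail to reject H0; the evidence is not statistically significant.

-1.471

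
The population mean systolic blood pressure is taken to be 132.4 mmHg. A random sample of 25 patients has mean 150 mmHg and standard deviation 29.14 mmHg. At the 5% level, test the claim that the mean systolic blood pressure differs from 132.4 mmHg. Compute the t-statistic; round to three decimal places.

3.020

H0: μ = 132.4; H1: μ ≠ 132.4 (one-sample t-test, two-sided).
t = (x̄ − μ₀)/(s/√n) = (150 − 132.4)/(29.14/√25) = 3.020
df = n − 1 = 24
Two-sided p-value ≈ 0.006
Since p ≈ 0.006 < α = 0.05, reject H0; the data support H1.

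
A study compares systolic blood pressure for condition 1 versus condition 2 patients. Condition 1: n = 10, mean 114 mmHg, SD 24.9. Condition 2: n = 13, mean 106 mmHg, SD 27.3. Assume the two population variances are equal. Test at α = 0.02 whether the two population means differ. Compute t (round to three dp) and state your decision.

Let group 1 = condition 1, group 2 = condition 2. H0: μ_1 = μ_2; H1: μ_1 ≠ μ_2 (two-sample pooled-variance t-test, two-sided).
s_p² = [(10−1)·24.9² + (13−1)·27.3²]/(10+13−2) = 691.599
t = (114 − 106)/√[691.599·(1/10 + 1/13)] = 0.723
df = n₁ + n₂ − 2 = 21
Two-sided p-value ≈ 0.478
Since p ≈ 0.478 > α = 0.02, fail to reject H0; the evidence is not statistically significant.

t = 0.723; fail to reject H0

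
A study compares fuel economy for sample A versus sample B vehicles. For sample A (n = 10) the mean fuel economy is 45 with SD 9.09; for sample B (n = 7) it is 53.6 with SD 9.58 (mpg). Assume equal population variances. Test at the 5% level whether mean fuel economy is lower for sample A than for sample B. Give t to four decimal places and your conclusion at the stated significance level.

t = -1.8787; reject H0

Let group 1 = sample A, group 2 = sample B. H0: μ_1 = μ_2; H1: μ_1 < μ_2 (two-sample pooled-variance t-test, left-tailed).
s_p² = [(10−1)·9.09² + (7−1)·9.58²]/(10+7−2) = 86.2874
t = (45 − 53.6)/√[86.2874·(1/10 + 1/7)] = -1.8787
df = n₁ + n₂ − 2 = 15
p-value = P(T ≤ -1.8787) ≈ 0.040
Since p ≈ 0.040 < α = 0.05, reject H0; the evidence is statistically significant.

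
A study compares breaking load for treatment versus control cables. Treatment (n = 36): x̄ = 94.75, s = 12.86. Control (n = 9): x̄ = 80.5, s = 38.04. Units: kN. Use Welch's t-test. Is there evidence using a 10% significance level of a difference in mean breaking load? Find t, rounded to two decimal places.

Let group 1 = treatment, group 2 = control. H0: μ_1 = μ_2; H1: μ_1 ≠ μ_2 (Welch's two-sample t-test, two-sided).
t = (x̄_1 − x̄_2)/√(s_1²/n_1 + s_2²/n_2) = (94.75 − 80.5)/√(12.86²/36 + 38.04²/9) = 1.11
Welch–Satterthwaite df ≈ 8.46
Two-sided p-value ≈ 0.298
Since p ≈ 0.298 > α = 0.1, fail to reject H0; the evidence is not statistically significant.

1.11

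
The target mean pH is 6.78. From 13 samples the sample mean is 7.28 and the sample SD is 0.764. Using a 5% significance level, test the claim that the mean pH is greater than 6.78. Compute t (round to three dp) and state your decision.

H0: μ = 6.78; H1: μ > 6.78 (one-sample t-test, right-tailed).
t = (x̄ − μ₀)/(s/√n) = (7.28 − 6.78)/(0.764/√13) = 2.360
df = n − 1 = 12
p-value = P(T ≥ 2.360) ≈ 0.018
Since p ≈ 0.018 < α = 0.05, reject H0; the data support H1.

t = 2.360; reject H0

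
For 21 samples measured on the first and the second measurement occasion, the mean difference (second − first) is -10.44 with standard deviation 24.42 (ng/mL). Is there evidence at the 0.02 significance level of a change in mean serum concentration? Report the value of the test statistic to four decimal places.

-1.9591

H0: μ_d = 0; H1: μ_d ≠ 0 (paired t-test on the differences, two-sided).
t = d̄/(s_d/√n) = -10.44/(24.42/√21) = -1.9591
df = n − 1 = 20
Two-sided p-value ≈ 0.064
Since p ≈ 0.064 > α = 0.02, fail to reject H0; the evidence is not statistically significant.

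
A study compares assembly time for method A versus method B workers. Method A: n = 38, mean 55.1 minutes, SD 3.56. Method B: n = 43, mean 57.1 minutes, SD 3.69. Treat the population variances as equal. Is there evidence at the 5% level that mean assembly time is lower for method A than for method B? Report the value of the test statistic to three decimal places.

-2.475

Let group 1 = method A, group 2 = method B. H0: μ_1 = μ_2; H1: μ_1 < μ_2 (two-sample pooled-variance t-test, left-tailed).
s_p² = [(38−1)·3.56² + (43−1)·3.69²]/(38+43−2) = 13.1747
t = (55.1 − 57.1)/√[13.1747·(1/38 + 1/43)] = -2.475
df = n₁ + n₂ − 2 = 79
p-value = P(T ≤ -2.475) ≈ 0.008
Since p ≈ 0.008 < α = 0.05, reject H0; the data support H1.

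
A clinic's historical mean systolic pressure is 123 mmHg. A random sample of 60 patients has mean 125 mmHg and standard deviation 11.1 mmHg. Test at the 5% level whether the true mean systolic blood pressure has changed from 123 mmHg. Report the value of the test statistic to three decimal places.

H0: μ = 123; H1: μ ≠ 123 (one-sample t-test, two-sided).
t = (x̄ − μ₀)/(s/√n) = (125 − 123)/(11.1/√60) = 1.396
df = n − 1 = 59
Two-sided p-value ≈ 0.168
Since p ≈ 0.168 > α = 0.05, fail to reject H0; the data do not provide sufficient evidence against H0.

1.396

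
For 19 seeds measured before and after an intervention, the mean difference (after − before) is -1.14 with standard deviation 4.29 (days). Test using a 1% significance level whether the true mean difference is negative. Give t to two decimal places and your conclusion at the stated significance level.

t = -1.16; fail to reject H0

H0: μ_d = 0; H1: μ_d < 0 (paired t-test on the differences, left-tailed).
t = d̄/(s_d/√n) = -1.14/(4.29/√19) = -1.16
df = n − 1 = 18
p-value = P(T ≤ -1.16) ≈ 0.131
Since p ≈ 0.131 > α = 0.01, fail to reject H0; the evidence is not statistically significant.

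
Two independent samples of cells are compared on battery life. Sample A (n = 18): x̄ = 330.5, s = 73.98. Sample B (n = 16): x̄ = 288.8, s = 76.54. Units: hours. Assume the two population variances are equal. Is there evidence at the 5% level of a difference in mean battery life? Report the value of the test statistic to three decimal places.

Let group 1 = sample A, group 2 = sample B. H0: μ_1 = μ_2; H1: μ_1 ≠ μ_2 (two-sample pooled-variance t-test, two-sided).
s_p² = [(18−1)·73.98² + (16−1)·76.54²]/(18+16−2) = 5653.66
t = (330.5 − 288.8)/√[5653.66·(1/18 + 1/16)] = 1.614
df = n₁ + n₂ − 2 = 32
Two-sided p-value ≈ 0.116
Since p ≈ 0.116 > α = 0.05, fail to reject H0; the evidence is not statistically significant.

1.614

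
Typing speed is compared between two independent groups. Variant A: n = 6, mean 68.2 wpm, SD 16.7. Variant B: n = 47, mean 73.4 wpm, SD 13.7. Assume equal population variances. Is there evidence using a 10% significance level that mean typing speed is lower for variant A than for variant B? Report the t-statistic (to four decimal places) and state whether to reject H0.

Let group 1 = variant A, group 2 = variant B. H0: μ_1 = μ_2; H1: μ_1 < μ_2 (two-sample pooled-variance t-test, left-tailed).
s_p² = [(6−1)·16.7² + (47−1)·13.7²]/(6+47−2) = 196.631
t = (68.2 − 73.4)/√[196.631·(1/6 + 1/47)] = -0.8554
df = n₁ + n₂ − 2 = 51
p-value = P(T ≤ -0.8554) ≈ 0.1982
Since p ≈ 0.1982 > α = 0.1, fail to reject H0; the data do not provide sufficient evidence against H0.

t = -0.8554; fail to reject H0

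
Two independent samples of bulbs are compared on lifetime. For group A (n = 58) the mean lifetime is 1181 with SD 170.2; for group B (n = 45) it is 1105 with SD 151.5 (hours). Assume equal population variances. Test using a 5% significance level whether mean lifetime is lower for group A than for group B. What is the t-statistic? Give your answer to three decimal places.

Let group 1 = group A, group 2 = group B. H0: μ_1 = μ_2; H1: μ_1 < μ_2 (two-sample pooled-variance t-test, left-tailed).
s_p² = [(58−1)·170.2² + (45−1)·151.5²]/(58+45−2) = 26347.3
t = (1181 − 1105)/√[26347.3·(1/58 + 1/45)] = 2.357
df = n₁ + n₂ − 2 = 101
p-value = P(T ≤ 2.357) ≈ 0.9898
Since p ≈ 0.9898 > α = 0.05, fail to reject H0; the data do not provide sufficient evidence against H0.

2.357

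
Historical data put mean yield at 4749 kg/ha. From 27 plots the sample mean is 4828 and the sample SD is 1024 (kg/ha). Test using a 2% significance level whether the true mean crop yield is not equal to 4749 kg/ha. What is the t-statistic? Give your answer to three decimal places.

0.401

H0: μ = 4749; H1: μ ≠ 4749 (one-sample t-test, two-sided).
t = (x̄ − μ₀)/(s/√n) = (4828 − 4749)/(1024/√27) = 0.401
df = n − 1 = 26
Two-sided p-value ≈ 0.6918
Since p ≈ 0.6918 > α = 0.02, fail to reject H0; the data do not provide sufficient evidence against H0.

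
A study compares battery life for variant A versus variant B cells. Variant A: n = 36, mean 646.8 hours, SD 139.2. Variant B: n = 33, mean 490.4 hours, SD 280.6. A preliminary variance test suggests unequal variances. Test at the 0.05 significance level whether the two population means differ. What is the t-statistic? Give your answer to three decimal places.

Let group 1 = variant A, group 2 = variant B. H0: μ_1 = μ_2; H1: μ_1 ≠ μ_2 (Welch's two-sample t-test, two-sided).
t = (x̄_1 − x̄_2)/√(s_1²/n_1 + s_2²/n_2) = (646.8 − 490.4)/√(139.2²/36 + 280.6²/33) = 2.892
Welch–Satterthwaite df ≈ 45.93
Two-sided p-value ≈ 0.0058
Since p ≈ 0.0058 < α = 0.05, reject H0; the data support H1.

2.892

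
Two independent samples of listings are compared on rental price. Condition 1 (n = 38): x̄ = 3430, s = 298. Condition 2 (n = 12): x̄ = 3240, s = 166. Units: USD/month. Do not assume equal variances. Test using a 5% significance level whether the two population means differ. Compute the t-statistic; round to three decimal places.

2.791

Let group 1 = condition 1, group 2 = condition 2. H0: μ_1 = μ_2; H1: μ_1 ≠ μ_2 (Welch's two-sample t-test, two-sided).
t = (x̄_1 − x̄_2)/√(s_1²/n_1 + s_2²/n_2) = (3430 − 3240)/√(298²/38 + 166²/12) = 2.791
Welch–Satterthwaite df ≈ 34.24
Two-sided p-value ≈ 0.009
Since p ≈ 0.009 < α = 0.05, reject H0; the evidence is statistically significant.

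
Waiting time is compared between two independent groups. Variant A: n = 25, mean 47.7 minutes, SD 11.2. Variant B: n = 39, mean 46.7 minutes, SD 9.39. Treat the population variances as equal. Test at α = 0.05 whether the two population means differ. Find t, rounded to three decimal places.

0.385

Let group 1 = variant A, group 2 = variant B. H0: μ_1 = μ_2; H1: μ_1 ≠ μ_2 (two-sample pooled-variance t-test, two-sided).
s_p² = [(25−1)·11.2² + (39−1)·9.39²]/(25+39−2) = 102.598
t = (47.7 − 46.7)/√[102.598·(1/25 + 1/39)] = 0.385
df = n₁ + n₂ − 2 = 62
Two-sided p-value ≈ 0.701
Since p ≈ 0.701 > α = 0.05, fail to reject H0; the evidence is not statistically significant.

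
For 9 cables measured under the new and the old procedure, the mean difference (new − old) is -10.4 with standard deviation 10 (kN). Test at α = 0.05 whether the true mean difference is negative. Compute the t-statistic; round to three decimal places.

-3.120

H0: μ_d = 0; H1: μ_d < 0 (paired t-test on the differences, left-tailed).
t = d̄/(s_d/√n) = -10.4/(10/√9) = -3.120
df = n − 1 = 8
p-value = P(T ≤ -3.120) ≈ 0.007
Since p ≈ 0.007 < α = 0.05, reject H0; the data support H1.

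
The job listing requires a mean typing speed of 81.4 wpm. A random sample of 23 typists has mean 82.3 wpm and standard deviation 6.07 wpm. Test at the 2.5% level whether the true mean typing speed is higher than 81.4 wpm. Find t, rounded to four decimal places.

0.7111

H0: μ = 81.4; H1: μ > 81.4 (one-sample t-test, right-tailed).
t = (x̄ − μ₀)/(s/√n) = (82.3 − 81.4)/(6.07/√23) = 0.7111
df = n − 1 = 22
p-value = P(T ≥ 0.7111) ≈ 0.242
Since p ≈ 0.242 > α = 0.025, fail to reject H0; the data do not provide sufficient evidence against H0.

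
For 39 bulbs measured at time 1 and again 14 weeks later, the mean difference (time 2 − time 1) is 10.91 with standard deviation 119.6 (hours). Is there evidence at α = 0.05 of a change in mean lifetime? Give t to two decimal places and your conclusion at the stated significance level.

H0: μ_d = 0; H1: μ_d ≠ 0 (paired t-test on the differences, two-sided).
t = d̄/(s_d/√n) = 10.91/(119.6/√39) = 0.57
df = n − 1 = 38
Two-sided p-value ≈ 0.5723
Since p ≈ 0.5723 > α = 0.05, fail to reject H0; the evidence is not statistically significant.

t = 0.57; fail to reject H0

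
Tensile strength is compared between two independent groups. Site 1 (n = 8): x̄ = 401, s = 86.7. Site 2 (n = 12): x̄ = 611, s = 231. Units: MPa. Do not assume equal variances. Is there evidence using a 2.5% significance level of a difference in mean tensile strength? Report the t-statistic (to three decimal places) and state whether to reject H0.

t = -2.861; reject H0

Let group 1 = site 1, group 2 = site 2. H0: μ_1 = μ_2; H1: μ_1 ≠ μ_2 (Welch's two-sample t-test, two-sided).
t = (x̄_1 − x̄_2)/√(s_1²/n_1 + s_2²/n_2) = (401 − 611)/√(86.7²/8 + 231²/12) = -2.861
Welch–Satterthwaite df ≈ 15.08
Two-sided p-value ≈ 0.012
Since p ≈ 0.012 < α = 0.025, reject H0; the evidence is statistically significant.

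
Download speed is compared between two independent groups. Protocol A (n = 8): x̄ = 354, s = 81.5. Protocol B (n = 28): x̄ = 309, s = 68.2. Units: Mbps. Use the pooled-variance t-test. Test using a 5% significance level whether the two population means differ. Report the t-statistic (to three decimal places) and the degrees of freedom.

Let group 1 = protocol A, group 2 = protocol B. H0: μ_1 = μ_2; H1: μ_1 ≠ μ_2 (two-sample pooled-variance t-test, two-sided).
s_p² = [(8−1)·81.5² + (28−1)·68.2²]/(8+28−2) = 5061.15
t = (354 − 309)/√[5061.15·(1/8 + 1/28)] = 1.578
df = n₁ + n₂ − 2 = 34
Two-sided p-value ≈ 0.124
Since p ≈ 0.124 > α = 0.05, fail to reject H0; the evidence is not statistically significant.

t = 1.578, df = 34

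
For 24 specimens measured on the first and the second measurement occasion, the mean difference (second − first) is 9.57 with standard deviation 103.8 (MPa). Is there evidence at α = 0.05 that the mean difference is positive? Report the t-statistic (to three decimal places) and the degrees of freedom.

H0: μ_d = 0; H1: μ_d > 0 (paired t-test on the differences, right-tailed).
t = d̄/(s_d/√n) = 9.57/(103.8/√24) = 0.452
df = n − 1 = 23
p-value = P(T ≥ 0.452) ≈ 0.3279
Since p ≈ 0.3279 > α = 0.05, fail to reject H0; the data do not provide sufficient evidence against H0.

t = 0.452, df = 23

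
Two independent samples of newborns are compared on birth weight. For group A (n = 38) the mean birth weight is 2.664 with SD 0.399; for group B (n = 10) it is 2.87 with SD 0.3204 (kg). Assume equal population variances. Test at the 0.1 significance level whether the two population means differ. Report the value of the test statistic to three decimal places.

-1.506

Let group 1 = group A, group 2 = group B. H0: μ_1 = μ_2; H1: μ_1 ≠ μ_2 (two-sample pooled-variance t-test, two-sided).
s_p² = [(38−1)·0.399² + (10−1)·0.3204²]/(38+10−2) = 0.148138
t = (2.664 − 2.87)/√[0.148138·(1/38 + 1/10)] = -1.506
df = n₁ + n₂ − 2 = 46
Two-sided p-value ≈ 0.139
Since p ≈ 0.139 > α = 0.1, fail to reject H0; the data do not provide sufficient evidence against H0.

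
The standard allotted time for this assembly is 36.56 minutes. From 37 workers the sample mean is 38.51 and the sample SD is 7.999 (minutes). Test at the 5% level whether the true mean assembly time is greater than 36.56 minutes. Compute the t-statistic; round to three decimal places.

H0: μ = 36.56; H1: μ > 36.56 (one-sample t-test, right-tailed).
t = (x̄ − μ₀)/(s/√n) = (38.51 − 36.56)/(7.999/√37) = 1.483
df = n − 1 = 36
p-value = P(T ≥ 1.483) ≈ 0.0734
Since p ≈ 0.0734 > α = 0.05, fail to reject H0; the evidence is not statistically significant.

1.483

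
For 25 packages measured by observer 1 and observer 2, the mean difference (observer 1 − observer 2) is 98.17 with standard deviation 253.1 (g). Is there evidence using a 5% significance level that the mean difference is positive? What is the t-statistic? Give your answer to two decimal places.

1.94

H0: μ_d = 0; H1: μ_d > 0 (paired t-test on the differences, right-tailed).
t = d̄/(s_d/√n) = 98.17/(253.1/√25) = 1.94
df = n − 1 = 24
p-value = P(T ≥ 1.94) ≈ 0.0322
Since p ≈ 0.0322 < α = 0.05, reject H0; the evidence is statistically significant.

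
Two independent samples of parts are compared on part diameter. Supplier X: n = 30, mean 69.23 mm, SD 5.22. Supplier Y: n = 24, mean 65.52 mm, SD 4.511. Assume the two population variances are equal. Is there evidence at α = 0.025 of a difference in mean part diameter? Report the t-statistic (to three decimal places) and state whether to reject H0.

Let group 1 = supplier X, group 2 = supplier Y. H0: μ_1 = μ_2; H1: μ_1 ≠ μ_2 (two-sample pooled-variance t-test, two-sided).
s_p² = [(30−1)·5.22² + (24−1)·4.511²]/(30+24−2) = 24.1968
t = (69.23 − 65.52)/√[24.1968·(1/30 + 1/24)] = 2.754
df = n₁ + n₂ − 2 = 52
Two-sided p-value ≈ 0.008
Since p ≈ 0.008 < α = 0.025, reject H0; the evidence is statistically significant.

t = 2.754; reject H0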